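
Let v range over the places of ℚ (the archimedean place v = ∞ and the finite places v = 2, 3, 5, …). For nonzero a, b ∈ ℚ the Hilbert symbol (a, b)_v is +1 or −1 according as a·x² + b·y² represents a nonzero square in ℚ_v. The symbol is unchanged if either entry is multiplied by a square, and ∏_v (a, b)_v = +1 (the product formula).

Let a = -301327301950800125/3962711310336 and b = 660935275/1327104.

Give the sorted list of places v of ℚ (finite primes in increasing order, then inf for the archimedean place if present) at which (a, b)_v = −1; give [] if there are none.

[2, 13]

Mod squares: a ≡ -5, b ≡ 91. Check v ∈ {∞, 2, 3, 5, 7, 11, 13}.
v=13: a=13^4·(≡7), b=13^1·(≡5) mod 13; (7|13)=-1, (5|13)=-1; (−1)^{4·1·6}·(-1)^1·(-1)^4 = -1.
v=5: a=5^3·(≡4), b=5^2·(≡4) mod 5; (4|5)=+1, (4|5)=+1; (−1)^{3·2·2}·(+1)^2·(+1)^3 = +1.
v=7: a=7^8·(≡2), b=7^5·(≡3) mod 7; (2|7)=+1, (3|7)=-1; (−1)^{8·5·3}·(+1)^5·(-1)^8 = +1.
v=2: v_2(a)=-26, v_2(b)=-14; units ≡ 3, 3 (mod 8); ε·ε+αω+βω = 1·1+-26·1+-14·1 ≡ 1  ⇒  (a,b)_2 = -1.
v=∞: -5 < 0 and 91 > 0  ⇒  (a,b)_∞ = +1.
v=11: a=11^4·(≡2), b=11^2·(≡3) mod 11; (2|11)=-1, (3|11)=+1; (−1)^{4·2·5}·(-1)^2·(+1)^4 = +1.
v=3: a=3^-10·(≡1), b=3^-4·(≡1) mod 3; (1|3)=+1, (1|3)=+1; (−1)^{-10·-4·1}·(+1)^-4·(+1)^-10 = +1.
|Ram(-5, 91)| = 2, even; anisotropic at {2, 13}.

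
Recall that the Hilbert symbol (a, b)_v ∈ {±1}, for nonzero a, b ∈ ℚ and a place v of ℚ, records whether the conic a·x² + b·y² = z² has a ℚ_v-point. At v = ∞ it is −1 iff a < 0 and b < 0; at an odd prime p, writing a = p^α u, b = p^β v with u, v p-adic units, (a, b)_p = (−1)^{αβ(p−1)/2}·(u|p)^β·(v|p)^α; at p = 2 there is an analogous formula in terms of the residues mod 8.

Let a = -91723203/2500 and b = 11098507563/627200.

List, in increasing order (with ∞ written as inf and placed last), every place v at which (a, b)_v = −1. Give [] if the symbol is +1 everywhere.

Mod squares: a ≡ -84227, b ≡ 168454. Check v ∈ {∞, 2, 3, 5, 7, 11, 13, 19, 31}.
v=∞: -84227 < 0 and 168454 > 0  ⇒  (a,b)_∞ = +1.
v=11: a=11^3·(≡8), b=11^5·(≡10) mod 11; (8|11)=-1, (10|11)=-1; (−1)^{3·5·5}·(-1)^5·(-1)^3 = -1.
v=3: a=3^2·(≡1), b=3^2·(≡1) mod 3; (1|3)=+1, (1|3)=+1; (−1)^{2·2·1}·(+1)^2·(+1)^2 = +1.
v=31: a=31^1·(≡27), b=31^1·(≡1) mod 31; (27|31)=-1, (1|31)=+1; (−1)^{1·1·15}·(-1)^1·(+1)^1 = +1.
v=19: a=19^1·(≡14), b=19^1·(≡10) mod 19; (14|19)=-1, (10|19)=-1; (−1)^{1·1·9}·(-1)^1·(-1)^1 = -1.
v=2: v_2(a)=-2, v_2(b)=-9; units ≡ 5, 3 (mod 8); ε·ε+αω+βω = 0·1+-2·1+-9·1 ≡ 1  ⇒  (a,b)_2 = -1.
v=7: a=7^0·(≡2), b=7^-2·(≡6) mod 7; (2|7)=+1, (6|7)=-1; (−1)^{0·-2·3}·(+1)^-2·(-1)^0 = +1.
v=13: a=13^1·(≡7), b=13^1·(≡9) mod 13; (7|13)=-1, (9|13)=+1; (−1)^{1·1·6}·(-1)^1·(+1)^1 = -1.
v=5: a=5^-4·(≡3), b=5^-2·(≡1) mod 5; (3|5)=-1, (1|5)=+1; (−1)^{-4·-2·2}·(-1)^-2·(+1)^-4 = +1.
|Ram(-84227, 168454)| = 4, even; anisotropic at {2, 11, 13, 19}.

[2, 11, 13, 19]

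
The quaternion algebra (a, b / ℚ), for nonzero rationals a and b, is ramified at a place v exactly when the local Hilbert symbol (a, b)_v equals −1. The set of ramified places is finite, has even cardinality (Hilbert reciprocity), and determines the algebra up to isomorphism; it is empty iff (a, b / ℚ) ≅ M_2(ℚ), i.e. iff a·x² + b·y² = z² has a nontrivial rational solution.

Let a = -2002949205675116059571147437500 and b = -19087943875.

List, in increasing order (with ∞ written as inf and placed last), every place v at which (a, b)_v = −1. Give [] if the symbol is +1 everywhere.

[11, 13, 19, 31, 37, inf]

Mod squares: a ≡ -3116399, b ≡ -15581995. Check v ∈ {∞, 2, 3, 5, 7, 11, 13, 19, 31, 37}.
v=19: a=19^3·(≡16), b=19^1·(≡4) mod 19; (16|19)=+1, (4|19)=+1; (−1)^{3·1·9}·(+1)^1·(+1)^3 = -1.
v=∞: -3116399 < 0 and -15581995 < 0  ⇒  (a,b)_∞ = -1.
v=31: a=31^3·(≡9), b=31^1·(≡10) mod 31; (9|31)=+1, (10|31)=+1; (−1)^{3·1·15}·(+1)^1·(+1)^3 = -1.
v=37: a=37^3·(≡31), b=37^1·(≡33) mod 37; (31|37)=-1, (33|37)=+1; (−1)^{3·1·18}·(-1)^1·(+1)^3 = -1.
v=2: v_2(a)=2, v_2(b)=0; units ≡ 1, 5 (mod 8); ε·ε+αω+βω = 0·0+2·1+0·0 ≡ 0  ⇒  (a,b)_2 = +1.
v=5: a=5^6·(≡4), b=5^3·(≡4) mod 5; (4|5)=+1, (4|5)=+1; (−1)^{6·3·2}·(+1)^3·(+1)^6 = +1.
v=11: a=11^3·(≡10), b=11^1·(≡8) mod 11; (10|11)=-1, (8|11)=-1; (−1)^{3·1·5}·(-1)^1·(-1)^3 = -1.
v=3: a=3^2·(≡1), b=3^0·(≡2) mod 3; (1|3)=+1, (2|3)=-1; (−1)^{2·0·1}·(+1)^0·(-1)^2 = +1.
v=7: a=7^6·(≡1), b=7^2·(≡6) mod 7; (1|7)=+1, (6|7)=-1; (−1)^{6·2·3}·(+1)^2·(-1)^6 = +1.
v=13: a=13^3·(≡3), b=13^1·(≡7) mod 13; (3|13)=+1, (7|13)=-1; (−1)^{3·1·6}·(+1)^1·(-1)^3 = -1.
(-3116399, -15581995 / ℚ) ramifies at {11, 13, 19, 31, 37, ∞}: a division algebra.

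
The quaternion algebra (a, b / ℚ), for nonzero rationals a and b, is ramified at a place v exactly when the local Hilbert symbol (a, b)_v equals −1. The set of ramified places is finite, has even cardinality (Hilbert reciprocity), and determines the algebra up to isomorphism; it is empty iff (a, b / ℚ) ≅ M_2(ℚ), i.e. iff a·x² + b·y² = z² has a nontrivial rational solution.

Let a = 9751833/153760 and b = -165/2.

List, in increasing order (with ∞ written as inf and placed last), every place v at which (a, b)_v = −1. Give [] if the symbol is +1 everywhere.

(a, b) ≡ (2730, -330) mod (ℚ^×)²; places V = {2, 3, 5, 7, 11, 13, 31, ∞}.
(a,b)_31: α=-2, u≡14; β=0, v≡26 (mod 31); (14|31)=+1, (26|31)=-1; sign (−1)^0·+1^0·-1^-2 = +1.
(a,b)_11: α=0, u≡7; β=1, v≡9 (mod 11); (7|11)=-1, (9|11)=+1; sign (−1)^0·-1^1·+1^0 = -1.
(a,b)_5: α=-1, u≡4; β=1, v≡1 (mod 5); (4|5)=+1, (1|5)=+1; sign (−1)^0·+1^1·+1^-1 = +1.
(a,b)_7: α=3, u≡5; β=0, v≡5 (mod 7); (5|7)=-1, (5|7)=-1; sign (−1)^0·-1^0·-1^3 = -1.
(a,b)_13: α=1, u≡6; β=0, v≡2 (mod 13); (6|13)=-1, (2|13)=-1; sign (−1)^0·-1^0·-1^1 = -1.
(a,b)_2: α=-5, β=-1; u≡5, v≡3 (mod 8); ε(u)ε(v)=0·1, αω(v)=-5·1, βω(u)=-1·1; sum ≡ 0  ⇒  +1.
(a,b)_∞: sgn(2730)=+, sgn(-330)=−, so +1.
(a,b)_3: α=7, u≡1; β=1, v≡1 (mod 3); (1|3)=+1, (1|3)=+1; sign (−1)^1·+1^1·+1^7 = -1.
(2730, -330 / ℚ) ramifies at {3, 7, 11, 13}: a division algebra.

[3, 7, 11, 13]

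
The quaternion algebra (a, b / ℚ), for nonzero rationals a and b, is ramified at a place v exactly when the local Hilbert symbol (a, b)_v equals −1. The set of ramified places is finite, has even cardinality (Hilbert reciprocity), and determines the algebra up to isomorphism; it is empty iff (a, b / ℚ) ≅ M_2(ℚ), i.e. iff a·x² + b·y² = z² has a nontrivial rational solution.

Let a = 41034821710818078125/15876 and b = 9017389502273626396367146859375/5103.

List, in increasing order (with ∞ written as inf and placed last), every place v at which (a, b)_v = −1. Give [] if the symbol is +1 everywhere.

(a, b) ≡ (18387557, 83657) mod (ℚ^×)²; places V = {2, 3, 5, 7, 17, 19, 23, 31, 37, 41, ∞}.
(a,b)_∞: sgn(18387557)=+, sgn(83657)=+, so +1.
(a,b)_17: α=3, u≡8; β=5, v≡9 (mod 17); (8|17)=+1, (9|17)=+1; sign (−1)^0·+1^5·+1^3 = +1.
(a,b)_3: α=-4, u≡2; β=-6, v≡2 (mod 3); (2|3)=-1, (2|3)=-1; sign (−1)^0·-1^-6·-1^-4 = +1.
(a,b)_5: α=6, u≡2; β=6, v≡3 (mod 5); (2|5)=-1, (3|5)=-1; sign (−1)^0·-1^6·-1^6 = +1.
(a,b)_31: α=1, u≡17; β=2, v≡25 (mod 31); (17|31)=-1, (25|31)=+1; sign (−1)^0·-1^2·+1^1 = +1.
(a,b)_23: α=1, u≡9; β=2, v≡2 (mod 23); (9|23)=+1, (2|23)=+1; sign (−1)^0·+1^2·+1^1 = +1.
(a,b)_7: α=-2, u≡5; β=-1, v≡1 (mod 7); (5|7)=-1, (1|7)=+1; sign (−1)^0·-1^-1·+1^-2 = -1.
(a,b)_19: α=2, u≡18; β=3, v≡13 (mod 19); (18|19)=-1, (13|19)=-1; sign (−1)^0·-1^3·-1^2 = -1.
(a,b)_41: α=1, u≡34; β=2, v≡11 (mod 41); (34|41)=-1, (11|41)=-1; sign (−1)^0·-1^2·-1^1 = -1.
(a,b)_37: α=3, u≡15; β=5, v≡28 (mod 37); (15|37)=-1, (28|37)=+1; sign (−1)^0·-1^5·+1^3 = -1.
(a,b)_2: α=-2, β=0; u≡5, v≡1 (mod 8); ε(u)ε(v)=0·0, αω(v)=-2·0, βω(u)=0·1; sum ≡ 0  ⇒  +1.
(18387557, 83657 / ℚ) ramifies at {7, 19, 37, 41}: a division algebra.

[7, 19, 37, 41]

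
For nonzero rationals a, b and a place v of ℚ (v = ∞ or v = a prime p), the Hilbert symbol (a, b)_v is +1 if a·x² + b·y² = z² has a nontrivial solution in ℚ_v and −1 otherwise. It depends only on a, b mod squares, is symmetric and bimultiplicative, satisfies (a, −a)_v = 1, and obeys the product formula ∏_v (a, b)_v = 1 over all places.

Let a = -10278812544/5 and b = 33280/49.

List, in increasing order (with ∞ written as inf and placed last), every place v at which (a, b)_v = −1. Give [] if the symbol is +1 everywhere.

Mod squares: a ≡ -39270, b ≡ 130. Check v ∈ {∞, 2, 3, 5, 7, 11, 13, 17}.
v=7: a=7^1·(≡2), b=7^-2·(≡2) mod 7; (2|7)=+1, (2|7)=+1; (−1)^{1·-2·3}·(+1)^-2·(+1)^1 = +1.
v=∞: -39270 < 0 and 130 > 0  ⇒  (a,b)_∞ = +1.
v=3: a=3^1·(≡2), b=3^0·(≡1) mod 3; (2|3)=-1, (1|3)=+1; (−1)^{1·0·1}·(-1)^0·(+1)^1 = +1.
v=5: a=5^-1·(≡1), b=5^1·(≡4) mod 5; (1|5)=+1, (4|5)=+1; (−1)^{-1·1·2}·(+1)^1·(+1)^-1 = +1.
v=17: a=17^1·(≡2), b=17^0·(≡3) mod 17; (2|17)=+1, (3|17)=-1; (−1)^{1·0·8}·(+1)^0·(-1)^1 = -1.
v=2: v_2(a)=7, v_2(b)=9; units ≡ 5, 1 (mod 8); ε·ε+αω+βω = 0·0+7·0+9·1 ≡ 1  ⇒  (a,b)_2 = -1.
v=11: a=11^3·(≡5), b=11^0·(≡1) mod 11; (5|11)=+1, (1|11)=+1; (−1)^{3·0·5}·(+1)^0·(+1)^3 = +1.
v=13: a=13^2·(≡12), b=13^1·(≡9) mod 13; (12|13)=+1, (9|13)=+1; (−1)^{2·1·6}·(+1)^1·(+1)^2 = +1.
(-39270, 130 / ℚ) ramifies at {2, 17}: a division algebra.

[2, 17]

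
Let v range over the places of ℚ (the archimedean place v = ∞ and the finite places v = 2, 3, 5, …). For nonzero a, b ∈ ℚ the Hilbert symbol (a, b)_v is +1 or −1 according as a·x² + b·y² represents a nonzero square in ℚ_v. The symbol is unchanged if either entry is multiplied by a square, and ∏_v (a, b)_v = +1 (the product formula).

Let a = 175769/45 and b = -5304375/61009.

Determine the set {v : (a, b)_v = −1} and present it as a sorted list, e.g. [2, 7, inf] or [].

[5, 23]

(a, b) ≡ (1045, -943) mod (ℚ^×)²; places V = {2, 3, 5, 11, 13, 19, 23, 29, 41, ∞}.
(a,b)_23: α=0, u≡20; β=1, v≡5 (mod 23); (20|23)=-1, (5|23)=-1; sign (−1)^0·-1^1·-1^0 = -1.
(a,b)_11: α=1, u≡7; β=0, v≡4 (mod 11); (7|11)=-1, (4|11)=+1; sign (−1)^0·-1^0·+1^1 = +1.
(a,b)_41: α=0, u≡21; β=1, v≡21 (mod 41); (21|41)=+1, (21|41)=+1; sign (−1)^0·+1^1·+1^0 = +1.
(a,b)_19: α=1, u≡16; β=-2, v≡6 (mod 19); (16|19)=+1, (6|19)=+1; sign (−1)^0·+1^-2·+1^1 = +1.
(a,b)_29: α=2, u≡4; β=0, v≡2 (mod 29); (4|29)=+1, (2|29)=-1; sign (−1)^0·+1^0·-1^2 = +1.
(a,b)_13: α=0, u≡8; β=-2, v≡8 (mod 13); (8|13)=-1, (8|13)=-1; sign (−1)^0·-1^-2·-1^0 = +1.
(a,b)_∞: sgn(1045)=+, sgn(-943)=−, so +1.
(a,b)_3: α=-2, u≡1; β=2, v≡2 (mod 3); (1|3)=+1, (2|3)=-1; sign (−1)^0·+1^2·-1^-2 = +1.
(a,b)_2: α=0, β=0; u≡5, v≡1 (mod 8); ε(u)ε(v)=0·0, αω(v)=0·0, βω(u)=0·1; sum ≡ 0  ⇒  +1.
(a,b)_5: α=-1, u≡1; β=4, v≡2 (mod 5); (1|5)=+1, (2|5)=-1; sign (−1)^0·+1^4·-1^-1 = -1.
(1045, -943 / ℚ) ramifies at {5, 23}: a division algebra.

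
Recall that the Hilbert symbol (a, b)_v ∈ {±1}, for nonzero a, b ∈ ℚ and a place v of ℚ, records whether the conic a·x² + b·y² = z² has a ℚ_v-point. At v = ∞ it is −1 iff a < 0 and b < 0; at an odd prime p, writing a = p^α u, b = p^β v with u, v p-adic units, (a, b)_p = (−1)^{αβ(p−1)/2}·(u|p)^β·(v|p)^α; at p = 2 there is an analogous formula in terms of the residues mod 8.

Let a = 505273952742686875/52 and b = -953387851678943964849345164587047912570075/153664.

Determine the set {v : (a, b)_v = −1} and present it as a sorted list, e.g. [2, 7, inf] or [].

Mod squares: a ≡ 247, b ≡ -7708987. Check v ∈ {∞, 2, 3, 5, 7, 11, 13, 19, 29, 31, 37, 47}.
v=11: a=11^4·(≡3), b=11^9·(≡9) mod 11; (3|11)=+1, (9|11)=+1; (−1)^{4·9·5}·(+1)^9·(+1)^4 = +1.
v=29: a=29^0·(≡18), b=29^2·(≡28) mod 29; (18|29)=-1, (28|29)=+1; (−1)^{0·2·14}·(-1)^2·(+1)^0 = +1.
v=3: a=3^0·(≡1), b=3^2·(≡2) mod 3; (1|3)=+1, (2|3)=-1; (−1)^{0·2·1}·(+1)^2·(-1)^0 = +1.
v=31: a=31^2·(≡21), b=31^5·(≡5) mod 31; (21|31)=-1, (5|31)=+1; (−1)^{2·5·15}·(-1)^5·(+1)^2 = -1.
v=47: a=47^2·(≡24), b=47^5·(≡18) mod 47; (24|47)=+1, (18|47)=+1; (−1)^{2·5·23}·(+1)^5·(+1)^2 = +1.
v=37: a=37^2·(≡26), b=37^5·(≡1) mod 37; (26|37)=+1, (1|37)=+1; (−1)^{2·5·18}·(+1)^5·(+1)^2 = +1.
v=5: a=5^4·(≡2), b=5^2·(≡3) mod 5; (2|5)=-1, (3|5)=-1; (−1)^{4·2·2}·(-1)^2·(-1)^4 = +1.
v=19: a=19^1·(≡14), b=19^2·(≡4) mod 19; (14|19)=-1, (4|19)=+1; (−1)^{1·2·9}·(-1)^2·(+1)^1 = +1.
v=∞: 247 > 0 and -7708987 < 0  ⇒  (a,b)_∞ = +1.
v=13: a=13^-1·(≡5), b=13^1·(≡4) mod 13; (5|13)=-1, (4|13)=+1; (−1)^{-1·1·6}·(-1)^1·(+1)^-1 = -1.
v=7: a=7^0·(≡2), b=7^-4·(≡2) mod 7; (2|7)=+1, (2|7)=+1; (−1)^{0·-4·3}·(+1)^-4·(+1)^0 = +1.
v=2: v_2(a)=-2, v_2(b)=-6; units ≡ 7, 5 (mod 8); ε·ε+αω+βω = 1·0+-2·1+-6·0 ≡ 0  ⇒  (a,b)_2 = +1.
|Ram(247, -7708987)| = 2, even; anisotropic at {13, 31}.

[13, 31]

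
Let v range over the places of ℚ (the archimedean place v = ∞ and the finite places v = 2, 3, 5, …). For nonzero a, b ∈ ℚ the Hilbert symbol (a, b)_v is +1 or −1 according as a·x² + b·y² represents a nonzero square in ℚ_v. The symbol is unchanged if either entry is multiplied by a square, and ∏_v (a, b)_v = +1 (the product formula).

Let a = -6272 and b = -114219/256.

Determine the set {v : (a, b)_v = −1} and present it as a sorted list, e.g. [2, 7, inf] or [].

[2, 7, 37, inf]

Mod squares: a ≡ -2, b ≡ -259. Check v ∈ {∞, 2, 3, 7, 37}.
v=2: v_2(a)=7, v_2(b)=-8; units ≡ 7, 5 (mod 8); ε·ε+αω+βω = 1·0+7·1+-8·0 ≡ 1  ⇒  (a,b)_2 = -1.
v=7: a=7^2·(≡5), b=7^3·(≡6) mod 7; (5|7)=-1, (6|7)=-1; (−1)^{2·3·3}·(-1)^3·(-1)^2 = -1.
v=37: a=37^0·(≡18), b=37^1·(≡30) mod 37; (18|37)=-1, (30|37)=+1; (−1)^{0·1·18}·(-1)^1·(+1)^0 = -1.
v=3: a=3^0·(≡1), b=3^2·(≡2) mod 3; (1|3)=+1, (2|3)=-1; (−1)^{0·2·1}·(+1)^2·(-1)^0 = +1.
v=∞: -2 < 0 and -259 < 0  ⇒  (a,b)_∞ = -1.
Ram(-2, -259) = {2, 7, 37, ∞}; no ℚ_2-point on the conic.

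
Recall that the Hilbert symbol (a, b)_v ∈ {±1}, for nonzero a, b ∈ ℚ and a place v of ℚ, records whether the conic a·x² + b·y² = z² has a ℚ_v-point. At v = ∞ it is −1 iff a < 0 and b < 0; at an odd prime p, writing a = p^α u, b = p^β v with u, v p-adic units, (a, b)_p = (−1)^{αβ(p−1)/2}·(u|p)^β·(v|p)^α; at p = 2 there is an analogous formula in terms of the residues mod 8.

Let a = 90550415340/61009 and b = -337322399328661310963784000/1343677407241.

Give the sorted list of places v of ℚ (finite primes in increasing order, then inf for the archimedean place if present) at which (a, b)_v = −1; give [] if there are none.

(a, b) ≡ (424235, -85) mod (ℚ^×)²; places V = {2, 3, 5, 7, 11, 13, 17, 19, 23, 31, ∞}.
(a,b)_31: α=1, u≡2; β=2, v≡18 (mod 31); (2|31)=+1, (18|31)=+1; sign (−1)^0·+1^2·+1^1 = +1.
(a,b)_11: α=2, u≡1; β=6, v≡5 (mod 11); (1|11)=+1, (5|11)=+1; sign (−1)^0·+1^6·+1^2 = +1.
(a,b)_7: α=3, u≡3; β=6, v≡3 (mod 7); (3|7)=-1, (3|7)=-1; sign (−1)^0·-1^6·-1^3 = -1.
(a,b)_2: α=2, β=6; u≡3, v≡3 (mod 8); ε(u)ε(v)=1·1, αω(v)=2·1, βω(u)=6·1; sum ≡ 1  ⇒  -1.
(a,b)_13: α=-2, u≡6; β=-4, v≡5 (mod 13); (6|13)=-1, (5|13)=-1; sign (−1)^0·-1^-4·-1^-2 = +1.
(a,b)_23: α=1, u≡5; β=2, v≡21 (mod 23); (5|23)=-1, (21|23)=-1; sign (−1)^0·-1^2·-1^1 = -1.
(a,b)_5: α=1, u≡2; β=3, v≡3 (mod 5); (2|5)=-1, (3|5)=-1; sign (−1)^0·-1^3·-1^1 = +1.
(a,b)_∞: sgn(424235)=+, sgn(-85)=−, so +1.
(a,b)_17: α=1, u≡15; β=3, v≡11 (mod 17); (15|17)=+1, (11|17)=-1; sign (−1)^0·+1^3·-1^1 = -1.
(a,b)_19: α=-2, u≡3; β=-6, v≡12 (mod 19); (3|19)=-1, (12|19)=-1; sign (−1)^0·-1^-6·-1^-2 = +1.
(a,b)_3: α=2, u≡2; β=4, v≡2 (mod 3); (2|3)=-1, (2|3)=-1; sign (−1)^0·-1^4·-1^2 = +1.
Ram(424235, -85) = {2, 7, 17, 23}; no ℚ_2-point on the conic.

[2, 7, 17, 23]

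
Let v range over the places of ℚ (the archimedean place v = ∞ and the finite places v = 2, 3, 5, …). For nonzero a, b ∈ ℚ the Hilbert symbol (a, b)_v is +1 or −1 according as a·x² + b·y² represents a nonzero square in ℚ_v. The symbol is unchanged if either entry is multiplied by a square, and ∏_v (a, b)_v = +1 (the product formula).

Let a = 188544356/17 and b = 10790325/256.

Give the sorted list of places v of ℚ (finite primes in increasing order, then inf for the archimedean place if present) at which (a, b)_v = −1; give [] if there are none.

Mod squares: a ≡ 17017, b ≡ 47957. Check v ∈ {∞, 2, 3, 5, 7, 11, 13, 17, 31}.
v=2: v_2(a)=2, v_2(b)=-8; units ≡ 1, 5 (mod 8); ε·ε+αω+βω = 0·0+2·1+-8·0 ≡ 0  ⇒  (a,b)_2 = +1.
v=7: a=7^3·(≡1), b=7^1·(≡3) mod 7; (1|7)=+1, (3|7)=-1; (−1)^{3·1·3}·(+1)^1·(-1)^3 = +1.
v=31: a=31^2·(≡29), b=31^1·(≡28) mod 31; (29|31)=-1, (28|31)=+1; (−1)^{2·1·15}·(-1)^1·(+1)^2 = -1.
v=∞: 17017 > 0 and 47957 > 0  ⇒  (a,b)_∞ = +1.
v=17: a=17^-1·(≡8), b=17^1·(≡13) mod 17; (8|17)=+1, (13|17)=+1; (−1)^{-1·1·8}·(+1)^1·(+1)^-1 = +1.
v=13: a=13^1·(≡10), b=13^1·(≡3) mod 13; (10|13)=+1, (3|13)=+1; (−1)^{1·1·6}·(+1)^1·(+1)^1 = +1.
v=11: a=11^1·(≡7), b=11^0·(≡6) mod 11; (7|11)=-1, (6|11)=-1; (−1)^{1·0·5}·(-1)^0·(-1)^1 = -1.
v=5: a=5^0·(≡3), b=5^2·(≡3) mod 5; (3|5)=-1, (3|5)=-1; (−1)^{0·2·2}·(-1)^2·(-1)^0 = +1.
v=3: a=3^0·(≡1), b=3^2·(≡2) mod 3; (1|3)=+1, (2|3)=-1; (−1)^{0·2·1}·(+1)^2·(-1)^0 = +1.
(17017, 47957 / ℚ) ramifies at {11, 31}: a division algebra.

[11, 31]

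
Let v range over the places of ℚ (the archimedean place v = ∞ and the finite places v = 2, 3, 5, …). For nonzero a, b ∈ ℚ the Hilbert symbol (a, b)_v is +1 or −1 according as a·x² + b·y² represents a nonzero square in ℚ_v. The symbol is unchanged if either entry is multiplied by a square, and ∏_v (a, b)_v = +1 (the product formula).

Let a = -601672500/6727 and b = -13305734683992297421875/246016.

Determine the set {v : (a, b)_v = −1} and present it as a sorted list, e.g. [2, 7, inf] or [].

[5, 13, 17, inf]

Mod squares: a ≡ -1547, b ≡ -19635. Check v ∈ {∞, 2, 3, 5, 7, 11, 13, 17, 31, 43}.
v=3: a=3^2·(≡1), b=3^5·(≡1) mod 3; (1|3)=+1, (1|3)=+1; (−1)^{2·5·1}·(+1)^5·(+1)^2 = +1.
v=13: a=13^1·(≡8), b=13^2·(≡11) mod 13; (8|13)=-1, (11|13)=-1; (−1)^{1·2·6}·(-1)^2·(-1)^1 = -1.
v=17: a=17^1·(≡6), b=17^3·(≡1) mod 17; (6|17)=-1, (1|17)=+1; (−1)^{1·3·8}·(-1)^3·(+1)^1 = -1.
v=7: a=7^-1·(≡6), b=7^3·(≡4) mod 7; (6|7)=-1, (4|7)=+1; (−1)^{-1·3·3}·(-1)^3·(+1)^-1 = +1.
v=2: v_2(a)=2, v_2(b)=-8; units ≡ 5, 5 (mod 8); ε·ε+αω+βω = 0·0+2·1+-8·1 ≡ 0  ⇒  (a,b)_2 = +1.
v=43: a=43^0·(≡21), b=43^2·(≡17) mod 43; (21|43)=+1, (17|43)=+1; (−1)^{0·2·21}·(+1)^2·(+1)^0 = +1.
v=5: a=5^4·(≡2), b=5^7·(≡3) mod 5; (2|5)=-1, (3|5)=-1; (−1)^{4·7·2}·(-1)^7·(-1)^4 = -1.
v=31: a=31^-2·(≡3), b=31^-2·(≡14) mod 31; (3|31)=-1, (14|31)=+1; (−1)^{-2·-2·15}·(-1)^-2·(+1)^-2 = +1.
v=11: a=11^2·(≡1), b=11^3·(≡8) mod 11; (1|11)=+1, (8|11)=-1; (−1)^{2·3·5}·(+1)^3·(-1)^2 = +1.
v=∞: -1547 < 0 and -19635 < 0  ⇒  (a,b)_∞ = -1.
(-1547, -19635 / ℚ) ramifies at {5, 13, 17, ∞}: a division algebra.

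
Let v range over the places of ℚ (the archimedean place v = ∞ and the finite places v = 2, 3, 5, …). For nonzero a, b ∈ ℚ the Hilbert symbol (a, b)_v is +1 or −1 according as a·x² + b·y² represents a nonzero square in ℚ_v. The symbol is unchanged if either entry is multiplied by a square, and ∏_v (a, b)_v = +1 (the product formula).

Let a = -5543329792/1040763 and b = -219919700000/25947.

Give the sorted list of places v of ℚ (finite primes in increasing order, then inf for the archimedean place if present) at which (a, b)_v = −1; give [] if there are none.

Mod squares: a ≡ -6006, b ≡ -2310. Check v ∈ {∞, 2, 3, 5, 7, 11, 13, 19, 31}.
v=13: a=13^3·(≡11), b=13^4·(≡9) mod 13; (11|13)=-1, (9|13)=+1; (−1)^{3·4·6}·(-1)^4·(+1)^3 = +1.
v=5: a=5^0·(≡1), b=5^5·(≡3) mod 5; (1|5)=+1, (3|5)=-1; (−1)^{0·5·2}·(+1)^5·(-1)^0 = +1.
v=2: v_2(a)=15, v_2(b)=5; units ≡ 5, 5 (mod 8); ε·ε+αω+βω = 0·0+15·1+5·1 ≡ 0  ⇒  (a,b)_2 = +1.
v=∞: -6006 < 0 and -2310 < 0  ⇒  (a,b)_∞ = -1.
v=19: a=19^-2·(≡6), b=19^0·(≡18) mod 19; (6|19)=+1, (18|19)=-1; (−1)^{-2·0·9}·(+1)^0·(-1)^-2 = +1.
v=31: a=31^-2·(≡1), b=31^-2·(≡23) mod 31; (1|31)=+1, (23|31)=-1; (−1)^{-2·-2·15}·(+1)^-2·(-1)^-2 = +1.
v=3: a=3^-1·(≡2), b=3^-3·(≡1) mod 3; (2|3)=-1, (1|3)=+1; (−1)^{-1·-3·1}·(-1)^-3·(+1)^-1 = +1.
v=11: a=11^1·(≡5), b=11^1·(≡10) mod 11; (5|11)=+1, (10|11)=-1; (−1)^{1·1·5}·(+1)^1·(-1)^1 = +1.
v=7: a=7^1·(≡6), b=7^1·(≡3) mod 7; (6|7)=-1, (3|7)=-1; (−1)^{1·1·3}·(-1)^1·(-1)^1 = -1.
(-6006, -2310 / ℚ) ramifies at {7, ∞}: a division algebra.

[7, inf]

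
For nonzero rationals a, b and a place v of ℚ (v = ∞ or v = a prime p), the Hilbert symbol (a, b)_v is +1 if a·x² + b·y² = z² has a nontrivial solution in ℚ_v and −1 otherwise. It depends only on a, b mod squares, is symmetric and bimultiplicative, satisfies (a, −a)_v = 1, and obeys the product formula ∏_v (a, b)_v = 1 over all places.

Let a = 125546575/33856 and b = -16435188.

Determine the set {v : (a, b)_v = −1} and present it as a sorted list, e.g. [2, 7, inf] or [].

(a, b) ≡ (7, -77) mod (ℚ^×)²; places V = {2, 3, 5, 7, 11, 23, ∞}.
(a,b)_3: α=0, u≡1; β=2, v≡1 (mod 3); (1|3)=+1, (1|3)=+1; sign (−1)^0·+1^2·+1^0 = +1.
(a,b)_∞: sgn(7)=+, sgn(-77)=−, so +1.
(a,b)_11: α=4, u≡8; β=3, v≡5 (mod 11); (8|11)=-1, (5|11)=+1; sign (−1)^0·-1^3·+1^4 = -1.
(a,b)_7: α=3, u≡4; β=3, v≡6 (mod 7); (4|7)=+1, (6|7)=-1; sign (−1)^1·+1^3·-1^3 = +1.
(a,b)_5: α=2, u≡3; β=0, v≡2 (mod 5); (3|5)=-1, (2|5)=-1; sign (−1)^0·-1^0·-1^2 = +1.
(a,b)_23: α=-2, u≡15; β=0, v≡14 (mod 23); (15|23)=-1, (14|23)=-1; sign (−1)^0·-1^0·-1^-2 = +1.
(a,b)_2: α=-6, β=2; u≡7, v≡3 (mod 8); ε(u)ε(v)=1·1, αω(v)=-6·1, βω(u)=2·0; sum ≡ 1  ⇒  -1.
|Ram(7, -77)| = 2, even; anisotropic at {2, 11}.

[2, 11]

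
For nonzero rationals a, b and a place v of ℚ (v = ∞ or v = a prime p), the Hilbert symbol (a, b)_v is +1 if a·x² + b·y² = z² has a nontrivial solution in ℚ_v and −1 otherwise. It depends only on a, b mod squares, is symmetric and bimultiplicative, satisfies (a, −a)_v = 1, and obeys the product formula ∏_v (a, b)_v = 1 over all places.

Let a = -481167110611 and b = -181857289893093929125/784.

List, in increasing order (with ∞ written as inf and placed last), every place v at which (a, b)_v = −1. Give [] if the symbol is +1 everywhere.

(a, b) ≡ (-19, -795685) mod (ℚ^×)²; places V = {2, 5, 7, 11, 17, 19, 23, 37, ∞}.
(a,b)_5: α=0, u≡4; β=3, v≡3 (mod 5); (4|5)=+1, (3|5)=-1; sign (−1)^0·+1^3·-1^0 = +1.
(a,b)_19: α=1, u≡8; β=2, v≡6 (mod 19); (8|19)=-1, (6|19)=+1; sign (−1)^0·-1^2·+1^1 = +1.
(a,b)_37: α=2, u≡15; β=3, v≡24 (mod 37); (15|37)=-1, (24|37)=-1; sign (−1)^0·-1^3·-1^2 = -1.
(a,b)_11: α=2, u≡1; β=3, v≡3 (mod 11); (1|11)=+1, (3|11)=+1; sign (−1)^0·+1^3·+1^2 = +1.
(a,b)_∞: sgn(-19)=−, sgn(-795685)=−, so -1.
(a,b)_17: α=2, u≡13; β=3, v≡8 (mod 17); (13|17)=+1, (8|17)=+1; sign (−1)^0·+1^3·+1^2 = +1.
(a,b)_23: α=2, u≡18; β=3, v≡14 (mod 23); (18|23)=+1, (14|23)=-1; sign (−1)^0·+1^3·-1^2 = +1.
(a,b)_2: α=0, β=-4; u≡5, v≡3 (mod 8); ε(u)ε(v)=0·1, αω(v)=0·1, βω(u)=-4·1; sum ≡ 0  ⇒  +1.
(a,b)_7: α=0, u≡2; β=-2, v≡5 (mod 7); (2|7)=+1, (5|7)=-1; sign (−1)^0·+1^-2·-1^0 = +1.
(-19, -795685 / ℚ) ramifies at {37, ∞}: a division algebra.

[37, inf]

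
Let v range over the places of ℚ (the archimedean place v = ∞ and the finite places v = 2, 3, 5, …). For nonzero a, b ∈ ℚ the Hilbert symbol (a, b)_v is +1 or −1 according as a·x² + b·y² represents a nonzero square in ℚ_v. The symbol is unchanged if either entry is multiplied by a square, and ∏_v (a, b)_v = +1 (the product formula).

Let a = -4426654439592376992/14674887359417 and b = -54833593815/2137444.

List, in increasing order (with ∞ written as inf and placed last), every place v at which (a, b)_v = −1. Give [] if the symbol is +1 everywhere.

[3, inf]

Mod squares: a ≡ -714, b ≡ -15015. Check v ∈ {∞, 2, 3, 5, 7, 11, 13, 17, 31, 41, 43}.
v=11: a=11^4·(≡9), b=11^1·(≡2) mod 11; (9|11)=+1, (2|11)=-1; (−1)^{4·1·5}·(+1)^1·(-1)^4 = +1.
v=13: a=13^4·(≡3), b=13^3·(≡11) mod 13; (3|13)=+1, (11|13)=-1; (−1)^{4·3·6}·(+1)^3·(-1)^4 = +1.
v=17: a=17^-3·(≡2), b=17^-2·(≡8) mod 17; (2|17)=+1, (8|17)=+1; (−1)^{-3·-2·8}·(+1)^-2·(+1)^-3 = +1.
v=41: a=41^-2·(≡19), b=41^0·(≡10) mod 41; (19|41)=-1, (10|41)=+1; (−1)^{-2·0·20}·(-1)^0·(+1)^-2 = +1.
v=31: a=31^-2·(≡27), b=31^0·(≡10) mod 31; (27|31)=-1, (10|31)=+1; (−1)^{-2·0·15}·(-1)^0·(+1)^-2 = +1.
v=5: a=5^0·(≡4), b=5^1·(≡3) mod 5; (4|5)=+1, (3|5)=-1; (−1)^{0·1·2}·(+1)^1·(-1)^0 = +1.
v=∞: -714 < 0 and -15015 < 0  ⇒  (a,b)_∞ = -1.
v=2: v_2(a)=5, v_2(b)=-2; units ≡ 3, 1 (mod 8); ε·ε+αω+βω = 1·0+5·0+-2·1 ≡ 0  ⇒  (a,b)_2 = +1.
v=7: a=7^5·(≡6), b=7^5·(≡1) mod 7; (6|7)=-1, (1|7)=+1; (−1)^{5·5·3}·(-1)^5·(+1)^5 = +1.
v=3: a=3^9·(≡2), b=3^3·(≡2) mod 3; (2|3)=-1, (2|3)=-1; (−1)^{9·3·1}·(-1)^3·(-1)^9 = -1.
v=43: a=43^-2·(≡23), b=43^-2·(≡10) mod 43; (23|43)=+1, (10|43)=+1; (−1)^{-2·-2·21}·(+1)^-2·(+1)^-2 = +1.
(-714, -15015 / ℚ) ramifies at {3, ∞}: a division algebra.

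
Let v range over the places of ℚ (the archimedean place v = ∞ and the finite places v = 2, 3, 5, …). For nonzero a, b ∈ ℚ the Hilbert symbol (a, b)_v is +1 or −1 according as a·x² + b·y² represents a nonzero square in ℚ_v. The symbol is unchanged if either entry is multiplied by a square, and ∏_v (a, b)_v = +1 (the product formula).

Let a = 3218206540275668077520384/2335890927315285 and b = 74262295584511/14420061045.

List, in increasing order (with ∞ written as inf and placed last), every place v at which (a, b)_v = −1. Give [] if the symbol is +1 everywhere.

[5, 31]

(a, b) ≡ (68510, 155) mod (ℚ^×)²; places V = {2, 3, 5, 7, 11, 13, 17, 19, 29, 31, 47, 53, ∞}.
(a,b)_13: α=1, u≡8; β=-2, v≡10 (mod 13); (8|13)=-1, (10|13)=+1; sign (−1)^0·-1^-2·+1^1 = +1.
(a,b)_11: α=2, u≡6; β=0, v≡9 (mod 11); (6|11)=-1, (9|11)=+1; sign (−1)^0·-1^0·+1^2 = +1.
(a,b)_3: α=-16, u≡2; β=-10, v≡2 (mod 3); (2|3)=-1, (2|3)=-1; sign (−1)^0·-1^-10·-1^-16 = +1.
(a,b)_29: α=0, u≡11; β=2, v≡14 (mod 29); (11|29)=-1, (14|29)=-1; sign (−1)^0·-1^2·-1^0 = +1.
(a,b)_5: α=-1, u≡2; β=-1, v≡4 (mod 5); (2|5)=-1, (4|5)=+1; sign (−1)^0·-1^-1·+1^-1 = -1.
(a,b)_53: α=4, u≡21; β=4, v≡6 (mod 53); (21|53)=-1, (6|53)=+1; sign (−1)^0·-1^4·+1^4 = +1.
(a,b)_17: α=-3, u≡8; β=-2, v≡1 (mod 17); (8|17)=+1, (1|17)=+1; sign (−1)^0·+1^-2·+1^-3 = +1.
(a,b)_7: α=2, u≡2; β=0, v≡4 (mod 7); (2|7)=+1, (4|7)=+1; sign (−1)^0·+1^0·+1^2 = +1.
(a,b)_2: α=9, β=0; u≡7, v≡3 (mod 8); ε(u)ε(v)=1·1, αω(v)=9·1, βω(u)=0·0; sum ≡ 0  ⇒  +1.
(a,b)_47: α=-2, u≡5; β=0, v≡27 (mod 47); (5|47)=-1, (27|47)=+1; sign (−1)^0·-1^0·+1^-2 = +1.
(a,b)_31: α=5, u≡16; β=1, v≡7 (mod 31); (16|31)=+1, (7|31)=+1; sign (−1)^1·+1^1·+1^5 = -1.
(a,b)_19: α=2, u≡14; β=2, v≡14 (mod 19); (14|19)=-1, (14|19)=-1; sign (−1)^0·-1^2·-1^2 = +1.
(a,b)_∞: sgn(68510)=+, sgn(155)=+, so +1.
Ram(68510, 155) = {5, 31}; no ℚ_5-point on the conic.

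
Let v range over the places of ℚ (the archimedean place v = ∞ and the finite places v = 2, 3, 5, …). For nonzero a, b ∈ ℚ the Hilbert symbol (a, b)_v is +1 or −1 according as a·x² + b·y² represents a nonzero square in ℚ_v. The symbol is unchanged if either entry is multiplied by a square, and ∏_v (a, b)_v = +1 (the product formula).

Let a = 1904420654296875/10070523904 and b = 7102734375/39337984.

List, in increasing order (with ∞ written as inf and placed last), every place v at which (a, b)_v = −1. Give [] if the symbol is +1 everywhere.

(a, b) ≡ (7163, 18183) mod (ℚ^×)²; places V = {2, 3, 5, 7, 11, 13, 19, 29, ∞}.
(a,b)_7: α=-4, u≡4; β=-4, v≡4 (mod 7); (4|7)=+1, (4|7)=+1; sign (−1)^0·+1^-4·+1^-4 = +1.
(a,b)_3: α=2, u≡2; β=1, v≡1 (mod 3); (2|3)=-1, (1|3)=+1; sign (−1)^0·-1^1·+1^2 = -1.
(a,b)_11: α=2, u≡10; β=1, v≡3 (mod 11); (10|11)=-1, (3|11)=+1; sign (−1)^0·-1^1·+1^2 = -1.
(a,b)_29: α=1, u≡2; β=1, v≡14 (mod 29); (2|29)=-1, (14|29)=-1; sign (−1)^0·-1^1·-1^1 = +1.
(a,b)_∞: sgn(7163)=+, sgn(18183)=+, so +1.
(a,b)_5: α=12, u≡3; β=8, v≡2 (mod 5); (3|5)=-1, (2|5)=-1; sign (−1)^0·-1^8·-1^12 = +1.
(a,b)_19: α=1, u≡4; β=1, v≡7 (mod 19); (4|19)=+1, (7|19)=+1; sign (−1)^1·+1^1·+1^1 = -1.
(a,b)_13: α=1, u≡2; β=0, v≡10 (mod 13); (2|13)=-1, (10|13)=+1; sign (−1)^0·-1^0·+1^1 = +1.
(a,b)_2: α=-22, β=-14; u≡3, v≡7 (mod 8); ε(u)ε(v)=1·1, αω(v)=-22·0, βω(u)=-14·1; sum ≡ 1  ⇒  -1.
|Ram(7163, 18183)| = 4, even; anisotropic at {2, 3, 11, 19}.

[2, 3, 11, 19]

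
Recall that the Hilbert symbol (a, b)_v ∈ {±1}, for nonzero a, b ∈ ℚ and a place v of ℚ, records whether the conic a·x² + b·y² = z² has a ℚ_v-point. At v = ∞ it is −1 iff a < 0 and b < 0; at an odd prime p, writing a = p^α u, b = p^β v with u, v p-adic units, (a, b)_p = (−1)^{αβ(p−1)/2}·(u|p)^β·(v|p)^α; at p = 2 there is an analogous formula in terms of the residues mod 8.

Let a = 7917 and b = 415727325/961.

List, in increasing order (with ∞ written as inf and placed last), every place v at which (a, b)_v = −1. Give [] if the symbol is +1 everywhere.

[7, 13]

(a, b) ≡ (7917, 13) mod (ℚ^×)²; places V = {2, 3, 5, 7, 13, 29, 31, ∞}.
(a,b)_13: α=1, u≡11; β=3, v≡3 (mod 13); (11|13)=-1, (3|13)=+1; sign (−1)^0·-1^3·+1^1 = -1.
(a,b)_2: α=0, β=0; u≡5, v≡5 (mod 8); ε(u)ε(v)=0·0, αω(v)=0·1, βω(u)=0·1; sum ≡ 0  ⇒  +1.
(a,b)_29: α=1, u≡12; β=2, v≡5 (mod 29); (12|29)=-1, (5|29)=+1; sign (−1)^0·-1^2·+1^1 = +1.
(a,b)_7: α=1, u≡4; β=0, v≡3 (mod 7); (4|7)=+1, (3|7)=-1; sign (−1)^0·+1^0·-1^1 = -1.
(a,b)_31: α=0, u≡12; β=-2, v≡27 (mod 31); (12|31)=-1, (27|31)=-1; sign (−1)^0·-1^-2·-1^0 = +1.
(a,b)_∞: sgn(7917)=+, sgn(13)=+, so +1.
(a,b)_5: α=0, u≡2; β=2, v≡3 (mod 5); (2|5)=-1, (3|5)=-1; sign (−1)^0·-1^2·-1^0 = +1.
(a,b)_3: α=1, u≡2; β=2, v≡1 (mod 3); (2|3)=-1, (1|3)=+1; sign (−1)^0·-1^2·+1^1 = +1.
|Ram(7917, 13)| = 2, even; anisotropic at {7, 13}.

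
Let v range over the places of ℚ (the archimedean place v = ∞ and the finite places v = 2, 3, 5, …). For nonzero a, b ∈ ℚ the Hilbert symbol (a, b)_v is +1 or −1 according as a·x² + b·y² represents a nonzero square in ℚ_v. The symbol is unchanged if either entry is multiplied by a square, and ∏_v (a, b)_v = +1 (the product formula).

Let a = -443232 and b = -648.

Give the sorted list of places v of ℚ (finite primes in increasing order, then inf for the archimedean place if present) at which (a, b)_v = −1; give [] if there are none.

Mod squares: a ≡ -38, b ≡ -2. Check v ∈ {∞, 2, 3, 19}.
v=2: v_2(a)=5, v_2(b)=3; units ≡ 5, 7 (mod 8); ε·ε+αω+βω = 0·1+5·0+3·1 ≡ 1  ⇒  (a,b)_2 = -1.
v=∞: -38 < 0 and -2 < 0  ⇒  (a,b)_∞ = -1.
v=19: a=19^1·(≡4), b=19^0·(≡17) mod 19; (4|19)=+1, (17|19)=+1; (−1)^{1·0·9}·(+1)^0·(+1)^1 = +1.
v=3: a=3^6·(≡1), b=3^4·(≡1) mod 3; (1|3)=+1, (1|3)=+1; (−1)^{6·4·1}·(+1)^4·(+1)^6 = +1.
|Ram(-38, -2)| = 2, even; anisotropic at {2, ∞}.

[2, inf]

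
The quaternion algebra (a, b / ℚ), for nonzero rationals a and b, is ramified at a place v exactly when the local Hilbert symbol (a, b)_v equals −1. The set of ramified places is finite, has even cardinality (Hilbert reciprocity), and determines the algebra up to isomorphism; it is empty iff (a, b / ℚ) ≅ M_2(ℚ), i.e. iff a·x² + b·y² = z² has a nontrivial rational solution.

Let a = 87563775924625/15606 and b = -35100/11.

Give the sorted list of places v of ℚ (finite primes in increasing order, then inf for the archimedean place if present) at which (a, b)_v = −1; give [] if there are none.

[7, 11]

Mod squares: a ≡ 2310, b ≡ -429. Check v ∈ {∞, 2, 3, 5, 7, 11, 13, 17, 23, 29}.
v=3: a=3^-3·(≡2), b=3^3·(≡1) mod 3; (2|3)=-1, (1|3)=+1; (−1)^{-3·3·1}·(-1)^3·(+1)^-3 = +1.
v=11: a=11^3·(≡4), b=11^-1·(≡1) mod 11; (4|11)=+1, (1|11)=+1; (−1)^{3·-1·5}·(+1)^-1·(+1)^3 = -1.
v=7: a=7^1·(≡1), b=7^0·(≡3) mod 7; (1|7)=+1, (3|7)=-1; (−1)^{1·0·3}·(+1)^0·(-1)^1 = -1.
v=5: a=5^3·(≡2), b=5^2·(≡1) mod 5; (2|5)=-1, (1|5)=+1; (−1)^{3·2·2}·(-1)^2·(+1)^3 = +1.
v=23: a=23^2·(≡20), b=23^0·(≡4) mod 23; (20|23)=-1, (4|23)=+1; (−1)^{2·0·11}·(-1)^0·(+1)^2 = +1.
v=2: v_2(a)=-1, v_2(b)=2; units ≡ 3, 3 (mod 8); ε·ε+αω+βω = 1·1+-1·1+2·1 ≡ 0  ⇒  (a,b)_2 = +1.
v=∞: 2310 > 0 and -429 < 0  ⇒  (a,b)_∞ = +1.
v=29: a=29^2·(≡8), b=29^0·(≡7) mod 29; (8|29)=-1, (7|29)=+1; (−1)^{2·0·14}·(-1)^0·(+1)^2 = +1.
v=13: a=13^2·(≡10), b=13^1·(≡11) mod 13; (10|13)=+1, (11|13)=-1; (−1)^{2·1·6}·(+1)^1·(-1)^2 = +1.
v=17: a=17^-2·(≡2), b=17^0·(≡2) mod 17; (2|17)=+1, (2|17)=+1; (−1)^{-2·0·8}·(+1)^0·(+1)^-2 = +1.
|Ram(2310, -429)| = 2, even; anisotropic at {7, 11}.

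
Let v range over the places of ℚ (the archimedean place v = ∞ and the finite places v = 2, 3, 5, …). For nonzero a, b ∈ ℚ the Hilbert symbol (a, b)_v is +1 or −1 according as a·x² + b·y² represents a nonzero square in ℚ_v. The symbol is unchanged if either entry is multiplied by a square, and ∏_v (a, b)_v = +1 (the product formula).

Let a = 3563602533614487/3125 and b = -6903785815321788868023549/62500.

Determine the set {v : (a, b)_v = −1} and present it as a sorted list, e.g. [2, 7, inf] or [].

Mod squares: a ≡ 42315, b ≡ -92701. Check v ∈ {∞, 2, 3, 5, 7, 11, 13, 17, 19, 31, 41}.
v=∞: 42315 > 0 and -92701 < 0  ⇒  (a,b)_∞ = +1.
v=2: v_2(a)=0, v_2(b)=-2; units ≡ 3, 3 (mod 8); ε·ε+αω+βω = 1·1+0·1+-2·1 ≡ 1  ⇒  (a,b)_2 = -1.
v=17: a=17^2·(≡2), b=17^3·(≡8) mod 17; (2|17)=+1, (8|17)=+1; (−1)^{2·3·8}·(+1)^3·(+1)^2 = +1.
v=11: a=11^0·(≡1), b=11^2·(≡6) mod 11; (1|11)=+1, (6|11)=-1; (−1)^{0·2·5}·(+1)^2·(-1)^0 = +1.
v=31: a=31^1·(≡8), b=31^2·(≡8) mod 31; (8|31)=+1, (8|31)=+1; (−1)^{1·2·15}·(+1)^2·(+1)^1 = +1.
v=7: a=7^5·(≡4), b=7^5·(≡2) mod 7; (4|7)=+1, (2|7)=+1; (−1)^{5·5·3}·(+1)^5·(+1)^5 = -1.
v=13: a=13^1·(≡8), b=13^2·(≡5) mod 13; (8|13)=-1, (5|13)=-1; (−1)^{1·2·6}·(-1)^2·(-1)^1 = -1.
v=3: a=3^1·(≡2), b=3^2·(≡2) mod 3; (2|3)=-1, (2|3)=-1; (−1)^{1·2·1}·(-1)^2·(-1)^1 = -1.
v=5: a=5^-5·(≡2), b=5^-6·(≡4) mod 5; (2|5)=-1, (4|5)=+1; (−1)^{-5·-6·2}·(-1)^-6·(+1)^-5 = +1.
v=19: a=19^2·(≡15), b=19^3·(≡17) mod 19; (15|19)=-1, (17|19)=+1; (−1)^{2·3·9}·(-1)^3·(+1)^2 = -1.
v=41: a=41^2·(≡11), b=41^3·(≡13) mod 41; (11|41)=-1, (13|41)=-1; (−1)^{2·3·20}·(-1)^3·(-1)^2 = -1.
|Ram(42315, -92701)| = 6, even; anisotropic at {2, 3, 7, 13, 19, 41}.

[2, 3, 7, 13, 19, 41]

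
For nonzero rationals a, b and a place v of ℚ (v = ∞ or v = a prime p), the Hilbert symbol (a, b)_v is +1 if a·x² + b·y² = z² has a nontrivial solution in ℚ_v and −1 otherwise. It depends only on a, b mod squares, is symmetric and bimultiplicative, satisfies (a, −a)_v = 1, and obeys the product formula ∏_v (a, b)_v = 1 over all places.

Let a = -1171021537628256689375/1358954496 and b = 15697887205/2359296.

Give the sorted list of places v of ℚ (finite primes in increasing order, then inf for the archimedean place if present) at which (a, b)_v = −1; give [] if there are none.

Mod squares: a ≡ -23, b ≡ 5005. Check v ∈ {∞, 2, 3, 5, 7, 11, 13, 23}.
v=3: a=3^-4·(≡1), b=3^-2·(≡1) mod 3; (1|3)=+1, (1|3)=+1; (−1)^{-4·-2·1}·(+1)^-2·(+1)^-4 = +1.
v=∞: -23 < 0 and 5005 > 0  ⇒  (a,b)_∞ = +1.
v=5: a=5^4·(≡2), b=5^1·(≡1) mod 5; (2|5)=-1, (1|5)=+1; (−1)^{4·1·2}·(-1)^1·(+1)^4 = -1.
v=2: v_2(a)=-24, v_2(b)=-18; units ≡ 1, 5 (mod 8); ε·ε+αω+βω = 0·0+-24·1+-18·0 ≡ 0  ⇒  (a,b)_2 = +1.
v=23: a=23^5·(≡19), b=23^2·(≡11) mod 23; (19|23)=-1, (11|23)=-1; (−1)^{5·2·11}·(-1)^2·(-1)^5 = -1.
v=7: a=7^6·(≡6), b=7^3·(≡4) mod 7; (6|7)=-1, (4|7)=+1; (−1)^{6·3·3}·(-1)^3·(+1)^6 = -1.
v=11: a=11^4·(≡6), b=11^3·(≡4) mod 11; (6|11)=-1, (4|11)=+1; (−1)^{4·3·5}·(-1)^3·(+1)^4 = -1.
v=13: a=13^2·(≡4), b=13^1·(≡5) mod 13; (4|13)=+1, (5|13)=-1; (−1)^{2·1·6}·(+1)^1·(-1)^2 = +1.
Ram(-23, 5005) = {5, 7, 11, 23}; no ℚ_5-point on the conic.

[5, 7, 11, 23]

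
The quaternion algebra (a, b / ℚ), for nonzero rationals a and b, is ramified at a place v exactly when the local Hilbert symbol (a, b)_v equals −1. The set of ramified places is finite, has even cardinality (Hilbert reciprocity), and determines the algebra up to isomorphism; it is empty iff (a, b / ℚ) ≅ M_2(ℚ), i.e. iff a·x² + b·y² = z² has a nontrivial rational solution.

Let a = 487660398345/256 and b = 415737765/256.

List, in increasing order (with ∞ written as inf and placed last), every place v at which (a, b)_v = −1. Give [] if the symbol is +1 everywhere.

[3, 5, 17, 23]

Mod squares: a ≡ 140505, b ≡ 63365. Check v ∈ {∞, 2, 3, 5, 17, 19, 23, 29}.
v=∞: 140505 > 0 and 63365 > 0  ⇒  (a,b)_∞ = +1.
v=23: a=23^2·(≡19), b=23^1·(≡13) mod 23; (19|23)=-1, (13|23)=+1; (−1)^{2·1·11}·(-1)^1·(+1)^2 = -1.
v=3: a=3^9·(≡2), b=3^8·(≡2) mod 3; (2|3)=-1, (2|3)=-1; (−1)^{9·8·1}·(-1)^8·(-1)^9 = -1.
v=29: a=29^1·(≡21), b=29^1·(≡15) mod 29; (21|29)=-1, (15|29)=-1; (−1)^{1·1·14}·(-1)^1·(-1)^1 = +1.
v=2: v_2(a)=-8, v_2(b)=-8; units ≡ 1, 5 (mod 8); ε·ε+αω+βω = 0·0+-8·1+-8·0 ≡ 0  ⇒  (a,b)_2 = +1.
v=5: a=5^1·(≡4), b=5^1·(≡3) mod 5; (4|5)=+1, (3|5)=-1; (−1)^{1·1·2}·(+1)^1·(-1)^1 = -1.
v=17: a=17^1·(≡11), b=17^0·(≡11) mod 17; (11|17)=-1, (11|17)=-1; (−1)^{1·0·8}·(-1)^0·(-1)^1 = -1.
v=19: a=19^1·(≡11), b=19^1·(≡13) mod 19; (11|19)=+1, (13|19)=-1; (−1)^{1·1·9}·(+1)^1·(-1)^1 = +1.
(140505, 63365 / ℚ) ramifies at {3, 5, 17, 23}: a division algebra.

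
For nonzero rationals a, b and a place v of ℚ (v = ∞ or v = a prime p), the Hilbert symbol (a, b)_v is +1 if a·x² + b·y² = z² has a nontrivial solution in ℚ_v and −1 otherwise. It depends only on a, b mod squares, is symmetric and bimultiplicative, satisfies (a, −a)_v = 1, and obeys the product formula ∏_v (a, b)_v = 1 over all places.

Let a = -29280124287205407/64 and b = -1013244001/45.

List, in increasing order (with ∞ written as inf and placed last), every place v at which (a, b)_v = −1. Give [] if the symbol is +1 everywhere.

Mod squares: a ≡ -7, b ≡ -46805. Check v ∈ {∞, 2, 3, 5, 7, 11, 23, 37, 47}.
v=∞: -7 < 0 and -46805 < 0  ⇒  (a,b)_∞ = -1.
v=7: a=7^5·(≡3), b=7^2·(≡2) mod 7; (3|7)=-1, (2|7)=+1; (−1)^{5·2·3}·(-1)^2·(+1)^5 = +1.
v=37: a=37^2·(≡4), b=37^1·(≡12) mod 37; (4|37)=+1, (12|37)=+1; (−1)^{2·1·18}·(+1)^1·(+1)^2 = +1.
v=3: a=3^2·(≡2), b=3^-2·(≡1) mod 3; (2|3)=-1, (1|3)=+1; (−1)^{2·-2·1}·(-1)^-2·(+1)^2 = +1.
v=23: a=23^2·(≡9), b=23^1·(≡2) mod 23; (9|23)=+1, (2|23)=+1; (−1)^{2·1·11}·(+1)^1·(+1)^2 = +1.
v=5: a=5^0·(≡2), b=5^-1·(≡1) mod 5; (2|5)=-1, (1|5)=+1; (−1)^{0·-1·2}·(-1)^-1·(+1)^0 = -1.
v=2: v_2(a)=-6, v_2(b)=0; units ≡ 1, 3 (mod 8); ε·ε+αω+βω = 0·1+-6·1+0·0 ≡ 0  ⇒  (a,b)_2 = +1.
v=11: a=11^2·(≡1), b=11^1·(≡7) mod 11; (1|11)=+1, (7|11)=-1; (−1)^{2·1·5}·(+1)^1·(-1)^2 = +1.
v=47: a=47^2·(≡30), b=47^2·(≡8) mod 47; (30|47)=-1, (8|47)=+1; (−1)^{2·2·23}·(-1)^2·(+1)^2 = +1.
Ram(-7, -46805) = {5, ∞}; no ℚ_5-point on the conic.

[5, inf]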